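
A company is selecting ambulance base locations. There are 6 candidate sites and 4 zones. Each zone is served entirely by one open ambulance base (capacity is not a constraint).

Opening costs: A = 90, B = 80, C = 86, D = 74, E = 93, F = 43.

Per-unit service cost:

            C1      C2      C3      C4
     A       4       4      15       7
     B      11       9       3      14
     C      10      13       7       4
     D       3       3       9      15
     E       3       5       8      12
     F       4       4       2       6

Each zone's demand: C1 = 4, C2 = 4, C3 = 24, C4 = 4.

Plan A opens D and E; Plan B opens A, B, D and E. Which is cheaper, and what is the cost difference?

Plan A: {D, E}: C1→D 3·4=12, C2→D 3·4=12, C3→E 8·24=192, C4→E 12·4=48. Service 264; fixed 167; total 431.
Plan B: {A, B, D, E}: C1→D 3·4=12, C2→D 3·4=12, C3→B 3·24=72, C4→A 7·4=28. Service 124; fixed 337; total 461.
Difference: |431 − 461| = 30.

Plan A is cheaper by 30.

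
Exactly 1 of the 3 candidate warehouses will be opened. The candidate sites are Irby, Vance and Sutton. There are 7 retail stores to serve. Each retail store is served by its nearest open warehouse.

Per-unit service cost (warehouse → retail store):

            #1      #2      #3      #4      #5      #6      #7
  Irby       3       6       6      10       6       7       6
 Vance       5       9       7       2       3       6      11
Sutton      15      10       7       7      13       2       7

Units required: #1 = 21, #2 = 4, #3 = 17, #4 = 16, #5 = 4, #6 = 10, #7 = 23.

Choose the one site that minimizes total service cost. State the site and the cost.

Choose Irby only; total service cost 581.

With exactly 1 open, each retail store uses its cheapest among the chosen.
{Irby}: #1→Irby 3·21=63, #2→Irby 6·4=24, #3→Irby 6·17=102, #4→Irby 10·16=160, #5→Irby 6·4=24, #6→Irby 7·10=70, #7→Irby 6·23=138. Service cost 581.
{Vance}: service cost 617
{Sutton}: service cost 819
Among all 3 size-1 choices, {Irby} is lowest.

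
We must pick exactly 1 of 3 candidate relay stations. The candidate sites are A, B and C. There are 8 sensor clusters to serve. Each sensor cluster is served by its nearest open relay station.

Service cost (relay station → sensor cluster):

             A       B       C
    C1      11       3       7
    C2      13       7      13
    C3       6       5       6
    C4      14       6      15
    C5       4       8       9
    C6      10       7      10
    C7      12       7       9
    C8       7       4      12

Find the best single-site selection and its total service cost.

With exactly 1 open, each sensor cluster uses its cheapest among the chosen.
{B}: C1→B 3, C2→B 7, C3→B 5, C4→B 6, C5→B 8, C6→B 7, C7→B 7, C8→B 4. Service cost 47.
{A}: service cost 77
{C}: service cost 81
Among all 3 size-1 choices, {B} is lowest.

Choose B only; total service cost 47.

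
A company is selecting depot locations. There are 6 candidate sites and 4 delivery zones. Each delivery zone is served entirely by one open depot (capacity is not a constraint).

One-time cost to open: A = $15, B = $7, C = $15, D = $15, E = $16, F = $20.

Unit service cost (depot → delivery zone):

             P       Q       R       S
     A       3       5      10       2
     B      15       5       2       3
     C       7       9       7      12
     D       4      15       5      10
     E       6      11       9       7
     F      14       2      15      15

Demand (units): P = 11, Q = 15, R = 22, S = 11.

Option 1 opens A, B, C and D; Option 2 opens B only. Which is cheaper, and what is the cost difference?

Option 1: {A, B, C, D}: P→A 3·11=33, Q→A 5·15=75, R→B 2·22=44, S→A 2·11=22. Service 174; fixed 52; total 226.
Option 2: {B}: P→B 15·11=165, Q→B 5·15=75, R→B 2·22=44, S→B 3·11=33. Service 317; fixed 7; total 324.
Difference: |226 − 324| = 98.

Option 1 is cheaper by 98.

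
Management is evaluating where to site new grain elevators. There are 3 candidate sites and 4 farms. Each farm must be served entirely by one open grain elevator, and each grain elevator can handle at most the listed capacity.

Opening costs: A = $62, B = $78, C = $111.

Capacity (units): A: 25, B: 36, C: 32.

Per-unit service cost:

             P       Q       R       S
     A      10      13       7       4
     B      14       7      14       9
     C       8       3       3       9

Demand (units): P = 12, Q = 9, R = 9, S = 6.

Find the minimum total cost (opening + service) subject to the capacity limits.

Minimum total cost: 347

Open {A, C}: P→C 8·12=96, Q→C 3·9=27, R→C 3·9=27, S→A 4·6=24.
Loads: A carries 6/25, C carries 30/32. Service 174; fixed 173; total 347.
Next best feasible plan costs 371.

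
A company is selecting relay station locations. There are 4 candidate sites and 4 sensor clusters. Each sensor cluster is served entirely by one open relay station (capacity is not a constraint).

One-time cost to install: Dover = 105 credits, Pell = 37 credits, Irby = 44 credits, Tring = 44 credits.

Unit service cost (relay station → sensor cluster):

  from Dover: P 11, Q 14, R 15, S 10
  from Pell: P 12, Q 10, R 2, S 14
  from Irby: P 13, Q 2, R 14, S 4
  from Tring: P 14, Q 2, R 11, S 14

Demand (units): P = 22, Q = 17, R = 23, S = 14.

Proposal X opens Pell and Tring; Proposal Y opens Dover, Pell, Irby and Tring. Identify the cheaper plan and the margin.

Proposal X: {Pell, Tring}: P→Pell 12·22=264, Q→Tring 2·17=34, R→Pell 2·23=46, S→Pell 14·14=196. Service 540; fixed 81; total 621.
Proposal Y: {Dover, Pell, Irby, Tring}: P→Dover 11·22=242, Q→Irby 2·17=34, R→Pell 2·23=46, S→Irby 4·14=56. Service 378; fixed 230; total 608.
Difference: |621 − 608| = 13.

Proposal Y is cheaper by 13.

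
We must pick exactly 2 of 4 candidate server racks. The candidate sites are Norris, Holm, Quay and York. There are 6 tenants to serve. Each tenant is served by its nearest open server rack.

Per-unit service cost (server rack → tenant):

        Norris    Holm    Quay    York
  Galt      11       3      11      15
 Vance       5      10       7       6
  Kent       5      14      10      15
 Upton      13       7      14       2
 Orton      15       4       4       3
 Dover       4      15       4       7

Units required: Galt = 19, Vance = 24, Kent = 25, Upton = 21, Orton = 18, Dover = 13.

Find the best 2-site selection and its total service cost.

Choose Norris and Holm; total service cost 573.

With exactly 2 open, each tenant uses its cheapest among the chosen.
{Norris, Holm}: Galt→Holm 3·19=57, Vance→Norris 5·24=120, Kent→Norris 5·25=125, Upton→Holm 7·21=147, Orton→Holm 4·18=72, Dover→Norris 4·13=52. Service cost 573.
{Norris, York}: service cost 602
{Holm, York}: service cost 738
Among all 6 size-2 choices, {Norris, Holm} is lowest.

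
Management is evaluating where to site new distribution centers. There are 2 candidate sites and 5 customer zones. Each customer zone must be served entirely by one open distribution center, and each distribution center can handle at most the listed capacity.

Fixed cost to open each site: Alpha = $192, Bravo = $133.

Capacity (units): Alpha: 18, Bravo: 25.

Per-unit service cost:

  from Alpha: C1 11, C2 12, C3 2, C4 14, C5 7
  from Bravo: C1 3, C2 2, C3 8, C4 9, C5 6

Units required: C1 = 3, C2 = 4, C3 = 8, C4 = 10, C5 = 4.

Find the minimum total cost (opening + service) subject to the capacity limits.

Open {Alpha, Bravo}: C1→Bravo 3·3=9, C2→Bravo 2·4=8, C3→Alpha 2·8=16, C4→Bravo 9·10=90, C5→Bravo 6·4=24.
Loads: Alpha carries 8/18, Bravo carries 21/25. Service 147; fixed 325; total 472.
Next best feasible plan costs 476.

Minimum total cost: 472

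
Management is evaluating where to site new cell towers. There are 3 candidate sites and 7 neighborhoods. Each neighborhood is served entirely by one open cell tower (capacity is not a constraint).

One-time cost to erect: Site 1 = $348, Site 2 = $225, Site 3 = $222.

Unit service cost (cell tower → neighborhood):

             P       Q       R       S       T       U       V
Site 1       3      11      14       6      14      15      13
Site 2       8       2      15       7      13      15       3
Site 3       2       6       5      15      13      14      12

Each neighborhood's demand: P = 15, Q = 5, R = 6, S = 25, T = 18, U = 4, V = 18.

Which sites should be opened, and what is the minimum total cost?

For any fixed open set, each neighborhood goes to its cheapest open site; total = fixed + service.
{Site 2}: P→Site 2 8·15=120, Q→Site 2 2·5=10, R→Site 2 15·6=90, S→Site 2 7·25=175, T→Site 2 13·18=234, U→Site 2 15·4=60, V→Site 2 3·18=54. Service 743; fixed 225; total 968.
{Site 2, Site 3}: service 589 + fixed 447 = 1036
{Site 3}: P→Site 3 2·15=30, Q→Site 3 6·5=30, R→Site 3 5·6=30, S→Site 3 15·25=375, T→Site 3 13·18=234, U→Site 3 14·4=56, V→Site 3 12·18=216. Service 971; fixed 222; total 1193.
{Site 1, Site 2, Site 3}: P→Site 3 2·15=30, Q→Site 2 2·5=10, R→Site 3 5·6=30, S→Site 1 6·25=150, T→Site 2 13·18=234, U→Site 3 14·4=56, V→Site 2 3·18=54. Service 564; fixed 795; total 1359.
(All 7 nonempty subsets were checked; Site 2 only is lowest.)

Open Site 2 only; minimum total cost 968.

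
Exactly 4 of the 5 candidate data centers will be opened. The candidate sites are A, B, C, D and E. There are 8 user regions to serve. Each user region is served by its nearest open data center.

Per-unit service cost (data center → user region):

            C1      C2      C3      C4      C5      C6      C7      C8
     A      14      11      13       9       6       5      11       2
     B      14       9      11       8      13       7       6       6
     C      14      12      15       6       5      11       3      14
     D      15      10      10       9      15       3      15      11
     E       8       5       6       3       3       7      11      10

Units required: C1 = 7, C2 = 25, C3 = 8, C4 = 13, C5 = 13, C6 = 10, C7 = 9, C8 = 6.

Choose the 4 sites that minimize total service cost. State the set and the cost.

Choose A, C, D and E; total service cost 376.

With exactly 4 open, each user region uses its cheapest among the chosen.
{A, C, D, E}: C1→E 8·7=56, C2→E 5·25=125, C3→E 6·8=48, C4→E 3·13=39, C5→E 3·13=39, C6→D 3·10=30, C7→C 3·9=27, C8→A 2·6=12. Service cost 376.
{A, B, C, E}: service cost 396
{B, C, D, E}: service cost 400
Among all 5 size-4 choices, {A, C, D, E} is lowest.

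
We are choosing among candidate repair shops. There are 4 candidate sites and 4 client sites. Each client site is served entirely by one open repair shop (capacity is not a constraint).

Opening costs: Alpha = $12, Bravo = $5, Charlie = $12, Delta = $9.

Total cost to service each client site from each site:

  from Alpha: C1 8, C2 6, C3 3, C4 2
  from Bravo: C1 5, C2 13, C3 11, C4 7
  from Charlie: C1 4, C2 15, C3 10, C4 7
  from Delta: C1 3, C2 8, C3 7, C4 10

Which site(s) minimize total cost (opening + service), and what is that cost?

Open Alpha only; minimum total cost 31.

For any fixed open set, each client site goes to its cheapest open site; total = fixed + service.
{Alpha}: C1→Alpha 8, C2→Alpha 6, C3→Alpha 3, C4→Alpha 2. Service 19; fixed 12; total 31.
{Alpha, Bravo}: service 16 + fixed 17 = 33
{Alpha, Delta}: service 14 + fixed 21 = 35
{Alpha, Bravo, Charlie, Delta}: service 14 + fixed 38 = 52
(All 15 nonempty subsets were checked; Alpha only is lowest.)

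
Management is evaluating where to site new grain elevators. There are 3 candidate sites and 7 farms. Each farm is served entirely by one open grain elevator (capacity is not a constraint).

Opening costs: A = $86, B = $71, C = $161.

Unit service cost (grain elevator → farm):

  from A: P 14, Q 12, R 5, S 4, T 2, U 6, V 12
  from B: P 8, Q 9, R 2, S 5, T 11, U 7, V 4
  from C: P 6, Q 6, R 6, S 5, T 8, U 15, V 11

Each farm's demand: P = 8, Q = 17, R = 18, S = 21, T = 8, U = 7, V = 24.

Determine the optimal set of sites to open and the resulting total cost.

Open A and B; minimum total cost 648.

For any fixed open set, each farm goes to its cheapest open site; total = fixed + service.
{A, B}: P→B 8·8=64, Q→B 9·17=153, R→B 2·18=36, S→A 4·21=84, T→A 2·8=16, U→A 6·7=42, V→B 4·24=96. Service 491; fixed 157; total 648.
{B}: service 591 + fixed 71 = 662
{B, C}: service 500 + fixed 232 = 732
{A, B, C}: service 424 + fixed 318 = 742
No other subset beats 648.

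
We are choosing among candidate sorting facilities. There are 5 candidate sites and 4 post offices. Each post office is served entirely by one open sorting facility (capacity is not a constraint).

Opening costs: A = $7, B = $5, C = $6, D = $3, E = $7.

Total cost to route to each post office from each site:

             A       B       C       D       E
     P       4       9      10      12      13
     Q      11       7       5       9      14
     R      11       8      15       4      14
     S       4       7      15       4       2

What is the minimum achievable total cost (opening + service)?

Minimum total cost: 31

For any fixed open set, each post office goes to its cheapest open site; total = fixed + service.
{A, D}: P→A 4, Q→D 9, R→D 4, S→A 4. Service 21; fixed 10; total 31.
{B, D}: service 24 + fixed 8 = 32
{C, D}: P→C 10, Q→C 5, R→D 4, S→D 4. Service 23; fixed 9; total 32.
{A, B, C, D, E}: service 15 + fixed 28 = 43
No other subset beats 31.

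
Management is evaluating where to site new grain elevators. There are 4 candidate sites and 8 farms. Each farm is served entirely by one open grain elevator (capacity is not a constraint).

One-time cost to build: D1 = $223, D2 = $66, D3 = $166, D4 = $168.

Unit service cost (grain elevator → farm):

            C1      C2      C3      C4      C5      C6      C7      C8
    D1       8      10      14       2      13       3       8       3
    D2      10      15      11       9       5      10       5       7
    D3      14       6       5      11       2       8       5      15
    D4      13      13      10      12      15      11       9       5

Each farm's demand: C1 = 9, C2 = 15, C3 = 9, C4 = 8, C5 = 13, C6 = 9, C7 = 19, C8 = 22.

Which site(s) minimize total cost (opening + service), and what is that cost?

Open D1 and D3; minimum total cost 826.

For any fixed open set, each farm goes to its cheapest open site; total = fixed + service.
{D1, D3}: C1→D1 8·9=72, C2→D3 6·15=90, C3→D3 5·9=45, C4→D1 2·8=16, C5→D3 2·13=26, C6→D1 3·9=27, C7→D3 5·19=95, C8→D1 3·22=66. Service 437; fixed 389; total 826.
{D2, D3}: service 644 + fixed 232 = 876
{D1, D2}: C1→D1 8·9=72, C2→D1 10·15=150, C3→D2 11·9=99, C4→D1 2·8=16, C5→D2 5·13=65, C6→D1 3·9=27, C7→D2 5·19=95, C8→D1 3·22=66. Service 590; fixed 289; total 879.
{D1, D2, D3, D4}: service 437 + fixed 623 = 1060
(All 15 nonempty subsets were checked; D1 and D3 is lowest.)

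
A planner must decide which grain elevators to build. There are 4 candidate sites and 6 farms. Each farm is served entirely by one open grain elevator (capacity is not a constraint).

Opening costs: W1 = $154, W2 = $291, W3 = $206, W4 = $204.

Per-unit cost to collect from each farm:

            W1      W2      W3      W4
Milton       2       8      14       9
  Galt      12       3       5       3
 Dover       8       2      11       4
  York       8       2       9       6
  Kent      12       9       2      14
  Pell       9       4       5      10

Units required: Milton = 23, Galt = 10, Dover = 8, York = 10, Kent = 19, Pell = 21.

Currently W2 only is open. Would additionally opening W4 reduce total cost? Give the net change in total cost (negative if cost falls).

Current service cost with {W2}: 505.
Adding W4: each farm re-picks its cheapest; new service cost 505, saving 0.
Extra fixed cost: 204. Net change = 204 − 0 = 204.
(Totals: 796 → 1000.)

No — net change +204 (cost rises by 204).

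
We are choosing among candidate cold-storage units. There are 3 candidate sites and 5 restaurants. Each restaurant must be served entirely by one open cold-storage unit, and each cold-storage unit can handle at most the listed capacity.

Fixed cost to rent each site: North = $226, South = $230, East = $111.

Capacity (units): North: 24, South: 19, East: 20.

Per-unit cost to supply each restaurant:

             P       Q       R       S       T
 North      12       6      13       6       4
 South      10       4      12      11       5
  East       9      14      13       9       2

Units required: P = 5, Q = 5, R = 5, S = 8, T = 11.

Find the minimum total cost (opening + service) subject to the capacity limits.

Minimum total cost: 547

Open {North, East}: P→East 9·5=45, Q→North 6·5=30, R→North 13·5=65, S→North 6·8=48, T→East 2·11=22.
Loads: North carries 18/24, East carries 16/20. Service 210; fixed 337; total 547.
Next best feasible plan costs 562.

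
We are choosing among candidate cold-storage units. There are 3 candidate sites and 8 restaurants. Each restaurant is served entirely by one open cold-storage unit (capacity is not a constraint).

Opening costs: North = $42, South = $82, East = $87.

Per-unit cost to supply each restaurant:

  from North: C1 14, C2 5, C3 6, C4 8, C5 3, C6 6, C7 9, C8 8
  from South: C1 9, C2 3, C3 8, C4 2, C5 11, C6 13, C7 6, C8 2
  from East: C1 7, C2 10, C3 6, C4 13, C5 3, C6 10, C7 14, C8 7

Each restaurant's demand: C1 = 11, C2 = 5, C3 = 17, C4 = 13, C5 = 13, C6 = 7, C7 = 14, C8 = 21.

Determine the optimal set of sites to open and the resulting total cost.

Open North and South; minimum total cost 573.

For any fixed open set, each restaurant goes to its cheapest open site; total = fixed + service.
{North, South}: C1→South 9·11=99, C2→South 3·5=15, C3→North 6·17=102, C4→South 2·13=26, C5→North 3·13=39, C6→North 6·7=42, C7→South 6·14=84, C8→South 2·21=42. Service 449; fixed 124; total 573.
{South, East}: service 455 + fixed 169 = 624
{North, South, East}: C1→East 7·11=77, C2→South 3·5=15, C3→North 6·17=102, C4→South 2·13=26, C5→North 3·13=39, C6→North 6·7=42, C7→South 6·14=84, C8→South 2·21=42. Service 427; fixed 211; total 638.
{North}: C1→North 14·11=154, C2→North 5·5=25, C3→North 6·17=102, C4→North 8·13=104, C5→North 3·13=39, C6→North 6·7=42, C7→North 9·14=126, C8→North 8·21=168. Service 760; fixed 42; total 802.
No other subset beats 573.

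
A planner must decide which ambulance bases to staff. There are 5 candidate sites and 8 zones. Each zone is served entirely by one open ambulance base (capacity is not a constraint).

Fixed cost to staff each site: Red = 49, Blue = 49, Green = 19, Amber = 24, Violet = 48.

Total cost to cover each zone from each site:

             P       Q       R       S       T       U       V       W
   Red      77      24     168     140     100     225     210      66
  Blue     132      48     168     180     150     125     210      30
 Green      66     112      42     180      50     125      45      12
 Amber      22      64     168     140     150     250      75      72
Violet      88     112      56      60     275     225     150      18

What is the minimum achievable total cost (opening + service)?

For any fixed open set, each zone goes to its cheapest open site; total = fixed + service.
{Green, Amber, Violet}: P→Amber 22, Q→Amber 64, R→Green 42, S→Violet 60, T→Green 50, U→Green 125, V→Green 45, W→Green 12. Service 420; fixed 91; total 511.
{Red, Green, Amber, Violet}: service 380 + fixed 140 = 520
{Red, Green, Violet}: service 424 + fixed 116 = 540
{Red, Blue, Green, Amber, Violet}: service 380 + fixed 189 = 569
No other subset beats 511.

Minimum total cost: 511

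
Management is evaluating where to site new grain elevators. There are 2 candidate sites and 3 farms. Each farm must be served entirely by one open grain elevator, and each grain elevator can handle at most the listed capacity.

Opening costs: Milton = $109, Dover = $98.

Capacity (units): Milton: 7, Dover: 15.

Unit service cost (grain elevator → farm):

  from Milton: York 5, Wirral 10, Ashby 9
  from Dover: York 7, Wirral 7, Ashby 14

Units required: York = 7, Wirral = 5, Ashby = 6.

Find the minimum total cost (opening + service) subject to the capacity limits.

Minimum total cost: 345

Open {Milton, Dover}: York→Dover 7·7=49, Wirral→Dover 7·5=35, Ashby→Milton 9·6=54.
Loads: Milton carries 6/7, Dover carries 12/15. Service 138; fixed 207; total 345.
Next best feasible plan costs 361.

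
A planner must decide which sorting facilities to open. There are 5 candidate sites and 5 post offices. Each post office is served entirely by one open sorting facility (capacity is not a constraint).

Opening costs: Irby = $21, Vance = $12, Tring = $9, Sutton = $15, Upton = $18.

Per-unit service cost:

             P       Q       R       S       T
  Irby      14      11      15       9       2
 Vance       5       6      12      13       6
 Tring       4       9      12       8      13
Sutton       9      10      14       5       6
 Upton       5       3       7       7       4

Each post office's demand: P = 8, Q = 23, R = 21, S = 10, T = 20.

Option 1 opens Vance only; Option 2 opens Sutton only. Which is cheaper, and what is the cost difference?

Option 1: {Vance}: P→Vance 5·8=40, Q→Vance 6·23=138, R→Vance 12·21=252, S→Vance 13·10=130, T→Vance 6·20=120. Service 680; fixed 12; total 692.
Option 2: {Sutton}: P→Sutton 9·8=72, Q→Sutton 10·23=230, R→Sutton 14·21=294, S→Sutton 5·10=50, T→Sutton 6·20=120. Service 766; fixed 15; total 781.
Difference: |692 − 781| = 89.

Option 1 is cheaper by 89.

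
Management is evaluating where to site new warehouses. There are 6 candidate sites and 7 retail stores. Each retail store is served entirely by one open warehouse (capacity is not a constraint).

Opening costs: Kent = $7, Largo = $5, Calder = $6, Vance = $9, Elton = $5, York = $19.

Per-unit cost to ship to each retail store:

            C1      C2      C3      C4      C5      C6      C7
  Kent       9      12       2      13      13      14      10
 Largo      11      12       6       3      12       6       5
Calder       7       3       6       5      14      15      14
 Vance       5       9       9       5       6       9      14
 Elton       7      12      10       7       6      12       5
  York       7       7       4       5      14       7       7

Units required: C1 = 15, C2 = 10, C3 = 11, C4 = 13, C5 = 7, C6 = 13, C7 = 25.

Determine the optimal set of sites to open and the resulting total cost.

For any fixed open set, each retail store goes to its cheapest open site; total = fixed + service.
{Kent, Largo, Calder, Vance}: C1→Vance 5·15=75, C2→Calder 3·10=30, C3→Kent 2·11=22, C4→Largo 3·13=39, C5→Vance 6·7=42, C6→Largo 6·13=78, C7→Largo 5·25=125. Service 411; fixed 27; total 438.
{Kent, Largo, Calder, Vance, Elton}: service 411 + fixed 32 = 443
{Kent, Largo, Calder, Vance, York}: C1→Vance 5·15=75, C2→Calder 3·10=30, C3→Kent 2·11=22, C4→Largo 3·13=39, C5→Vance 6·7=42, C6→Largo 6·13=78, C7→Largo 5·25=125. Service 411; fixed 46; total 457.
{Kent, Largo, Calder, Vance, Elton, York}: service 411 + fixed 51 = 462
No other subset beats 438.

Open Kent, Largo, Calder and Vance; minimum total cost 438.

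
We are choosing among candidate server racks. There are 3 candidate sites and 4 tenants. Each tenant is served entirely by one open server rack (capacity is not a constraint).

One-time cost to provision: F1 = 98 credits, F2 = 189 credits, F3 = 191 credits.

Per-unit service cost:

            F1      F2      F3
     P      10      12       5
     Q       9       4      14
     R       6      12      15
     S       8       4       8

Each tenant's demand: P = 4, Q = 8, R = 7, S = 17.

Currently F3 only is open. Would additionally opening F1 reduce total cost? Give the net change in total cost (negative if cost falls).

Yes — net change −5 (cost falls by 5).

Current service cost with {F3}: 373.
Adding F1: each tenant re-picks its cheapest; new service cost 270, saving 103.
Extra fixed cost: 98. Net change = 98 − 103 = -5.
(Totals: 564 → 559.)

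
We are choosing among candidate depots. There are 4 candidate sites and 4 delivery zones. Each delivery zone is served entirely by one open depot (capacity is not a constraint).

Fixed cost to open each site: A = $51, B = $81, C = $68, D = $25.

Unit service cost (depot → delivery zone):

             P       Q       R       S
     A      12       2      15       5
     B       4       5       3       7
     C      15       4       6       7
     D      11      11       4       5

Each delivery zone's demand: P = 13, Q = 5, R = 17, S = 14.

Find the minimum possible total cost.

Minimum total cost: 304

For any fixed open set, each delivery zone goes to its cheapest open site; total = fixed + service.
{B, D}: P→B 4·13=52, Q→B 5·5=25, R→B 3·17=51, S→D 5·14=70. Service 198; fixed 106; total 304.
{B}: service 226 + fixed 81 = 307
{A, B}: P→B 4·13=52, Q→A 2·5=10, R→B 3·17=51, S→A 5·14=70. Service 183; fixed 132; total 315.
{A, B, C, D}: service 183 + fixed 225 = 408
No other subset beats 304.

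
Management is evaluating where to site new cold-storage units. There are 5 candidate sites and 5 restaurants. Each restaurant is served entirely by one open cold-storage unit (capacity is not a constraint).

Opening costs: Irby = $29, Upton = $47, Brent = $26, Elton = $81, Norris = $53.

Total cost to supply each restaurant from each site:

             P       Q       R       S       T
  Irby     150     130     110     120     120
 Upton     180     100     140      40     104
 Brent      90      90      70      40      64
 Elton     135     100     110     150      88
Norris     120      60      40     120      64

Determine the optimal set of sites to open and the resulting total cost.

For any fixed open set, each restaurant goes to its cheapest open site; total = fixed + service.
{Brent, Norris}: P→Brent 90, Q→Norris 60, R→Norris 40, S→Brent 40, T→Brent 64. Service 294; fixed 79; total 373.
{Brent}: P→Brent 90, Q→Brent 90, R→Brent 70, S→Brent 40, T→Brent 64. Service 354; fixed 26; total 380.
{Irby, Brent, Norris}: P→Brent 90, Q→Norris 60, R→Norris 40, S→Brent 40, T→Brent 64. Service 294; fixed 108; total 402.
{Irby, Upton, Brent, Elton, Norris}: service 294 + fixed 236 = 530
No other subset beats 373.

Open Brent and Norris; minimum total cost 373.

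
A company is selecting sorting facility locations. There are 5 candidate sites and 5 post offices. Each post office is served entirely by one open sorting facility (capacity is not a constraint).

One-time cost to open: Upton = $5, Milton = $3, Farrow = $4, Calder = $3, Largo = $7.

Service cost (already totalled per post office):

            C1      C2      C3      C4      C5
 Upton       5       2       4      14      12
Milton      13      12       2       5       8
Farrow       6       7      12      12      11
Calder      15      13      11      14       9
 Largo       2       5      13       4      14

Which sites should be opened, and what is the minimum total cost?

Open Upton and Milton; minimum total cost 30.

For any fixed open set, each post office goes to its cheapest open site; total = fixed + service.
{Upton, Milton}: C1→Upton 5, C2→Upton 2, C3→Milton 2, C4→Milton 5, C5→Milton 8. Service 22; fixed 8; total 30.
{Milton, Largo}: C1→Largo 2, C2→Largo 5, C3→Milton 2, C4→Largo 4, C5→Milton 8. Service 21; fixed 10; total 31.
{Upton, Milton, Calder}: C1→Upton 5, C2→Upton 2, C3→Milton 2, C4→Milton 5, C5→Milton 8. Service 22; fixed 11; total 33.
{Upton, Milton, Farrow, Calder, Largo}: service 18 + fixed 22 = 40
No other subset beats 30.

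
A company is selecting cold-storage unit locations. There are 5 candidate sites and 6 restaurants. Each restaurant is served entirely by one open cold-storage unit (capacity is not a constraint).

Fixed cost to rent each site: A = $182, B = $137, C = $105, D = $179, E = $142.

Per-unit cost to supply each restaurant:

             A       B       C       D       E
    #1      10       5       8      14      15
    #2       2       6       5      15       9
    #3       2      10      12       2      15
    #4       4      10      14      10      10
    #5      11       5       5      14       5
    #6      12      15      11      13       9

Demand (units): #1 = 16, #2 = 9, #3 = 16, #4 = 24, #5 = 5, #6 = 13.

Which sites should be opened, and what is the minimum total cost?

For any fixed open set, each restaurant goes to its cheapest open site; total = fixed + service.
{A}: #1→A 10·16=160, #2→A 2·9=18, #3→A 2·16=32, #4→A 4·24=96, #5→A 11·5=55, #6→A 12·13=156. Service 517; fixed 182; total 699.
{A, B}: service 407 + fixed 319 = 726
{A, C}: #1→C 8·16=128, #2→A 2·9=18, #3→A 2·16=32, #4→A 4·24=96, #5→C 5·5=25, #6→C 11·13=143. Service 442; fixed 287; total 729.
{A, B, C, D, E}: service 368 + fixed 745 = 1113
No other subset beats 699.

Open A only; minimum total cost 699.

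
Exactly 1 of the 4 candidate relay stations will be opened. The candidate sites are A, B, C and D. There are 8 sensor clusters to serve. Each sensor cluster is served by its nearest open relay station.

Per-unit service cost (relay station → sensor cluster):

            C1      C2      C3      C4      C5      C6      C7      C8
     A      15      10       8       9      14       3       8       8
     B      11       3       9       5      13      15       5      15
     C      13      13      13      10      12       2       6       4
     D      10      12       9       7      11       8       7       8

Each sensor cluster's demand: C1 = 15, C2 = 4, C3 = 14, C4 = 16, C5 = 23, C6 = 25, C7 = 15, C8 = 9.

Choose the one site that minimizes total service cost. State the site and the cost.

Choose C only; total service cost 1041.

With exactly 1 open, each sensor cluster uses its cheapest among the chosen.
{C}: C1→C 13·15=195, C2→C 13·4=52, C3→C 13·14=182, C4→C 10·16=160, C5→C 12·23=276, C6→C 2·25=50, C7→C 6·15=90, C8→C 4·9=36. Service cost 1041.
{D}: service cost 1066
{A}: service cost 1110
Among all 4 size-1 choices, {C} is lowest.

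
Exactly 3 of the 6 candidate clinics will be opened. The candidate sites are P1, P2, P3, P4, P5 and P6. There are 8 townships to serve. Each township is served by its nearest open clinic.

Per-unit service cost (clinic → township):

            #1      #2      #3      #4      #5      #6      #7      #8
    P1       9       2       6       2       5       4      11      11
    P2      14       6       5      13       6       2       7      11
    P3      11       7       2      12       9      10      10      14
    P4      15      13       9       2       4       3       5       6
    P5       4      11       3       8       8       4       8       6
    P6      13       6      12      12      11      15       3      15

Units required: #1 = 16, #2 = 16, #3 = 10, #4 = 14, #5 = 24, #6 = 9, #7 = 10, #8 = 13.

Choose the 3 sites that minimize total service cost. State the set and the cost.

Choose P1, P4 and P5; total service cost 405.

With exactly 3 open, each township uses its cheapest among the chosen.
{P1, P4, P5}: #1→P5 4·16=64, #2→P1 2·16=32, #3→P5 3·10=30, #4→P1 2·14=28, #5→P4 4·24=96, #6→P4 3·9=27, #7→P4 5·10=50, #8→P4 6·13=78. Service cost 405.
{P1, P5, P6}: service cost 418
{P1, P2, P5}: service cost 440
Among all 20 size-3 choices, {P1, P4, P5} is lowest.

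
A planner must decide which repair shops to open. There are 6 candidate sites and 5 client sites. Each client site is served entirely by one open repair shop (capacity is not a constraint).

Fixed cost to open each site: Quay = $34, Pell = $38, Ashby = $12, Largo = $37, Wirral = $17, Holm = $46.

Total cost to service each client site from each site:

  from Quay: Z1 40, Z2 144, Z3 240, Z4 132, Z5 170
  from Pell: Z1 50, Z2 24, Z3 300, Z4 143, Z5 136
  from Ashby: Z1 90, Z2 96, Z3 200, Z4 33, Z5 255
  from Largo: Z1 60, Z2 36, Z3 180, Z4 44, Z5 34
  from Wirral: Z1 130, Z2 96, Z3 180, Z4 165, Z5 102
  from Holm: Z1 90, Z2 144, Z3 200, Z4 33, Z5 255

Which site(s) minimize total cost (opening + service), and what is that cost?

For any fixed open set, each client site goes to its cheapest open site; total = fixed + service.
{Largo}: Z1→Largo 60, Z2→Largo 36, Z3→Largo 180, Z4→Largo 44, Z5→Largo 34. Service 354; fixed 37; total 391.
{Ashby, Largo}: service 343 + fixed 49 = 392
{Quay, Largo}: Z1→Quay 40, Z2→Largo 36, Z3→Largo 180, Z4→Largo 44, Z5→Largo 34. Service 334; fixed 71; total 405.
{Quay, Pell, Ashby, Largo, Wirral, Holm}: service 311 + fixed 184 = 495
No other subset beats 391.

Open Largo only; minimum total cost 391.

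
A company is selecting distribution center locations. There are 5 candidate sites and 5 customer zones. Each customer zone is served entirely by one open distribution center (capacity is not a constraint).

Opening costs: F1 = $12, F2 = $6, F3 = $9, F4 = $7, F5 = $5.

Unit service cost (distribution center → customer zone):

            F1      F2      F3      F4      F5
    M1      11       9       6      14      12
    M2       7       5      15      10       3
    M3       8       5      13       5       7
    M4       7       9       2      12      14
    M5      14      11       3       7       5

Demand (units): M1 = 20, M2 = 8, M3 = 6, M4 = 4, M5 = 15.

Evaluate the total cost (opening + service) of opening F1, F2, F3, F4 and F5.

Each customer zone is assigned to its cheapest site among the open ones.
{F1, F2, F3, F4, F5}: M1→F3 6·20=120, M2→F5 3·8=24, M3→F2 5·6=30, M4→F3 2·4=8, M5→F3 3·15=45. Service 227; fixed 39; total 266.

Total cost: 266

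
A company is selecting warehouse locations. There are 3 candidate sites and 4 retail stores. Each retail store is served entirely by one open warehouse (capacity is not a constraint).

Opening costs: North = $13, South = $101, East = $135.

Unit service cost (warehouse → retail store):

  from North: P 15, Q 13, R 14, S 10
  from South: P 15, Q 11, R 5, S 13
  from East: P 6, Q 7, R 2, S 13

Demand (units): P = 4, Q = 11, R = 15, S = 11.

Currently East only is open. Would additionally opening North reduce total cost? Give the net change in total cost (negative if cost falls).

Current service cost with {East}: 274.
Adding North: each retail store re-picks its cheapest; new service cost 241, saving 33.
Extra fixed cost: 13. Net change = 13 − 33 = -20.
(Totals: 409 → 389.)

Yes — net change −20 (cost falls by 20).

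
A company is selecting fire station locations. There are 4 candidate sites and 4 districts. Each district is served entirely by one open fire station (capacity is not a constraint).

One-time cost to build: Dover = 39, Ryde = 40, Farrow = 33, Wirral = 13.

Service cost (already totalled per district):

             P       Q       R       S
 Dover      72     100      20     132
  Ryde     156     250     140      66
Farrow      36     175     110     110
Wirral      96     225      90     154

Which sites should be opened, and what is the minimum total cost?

Open Dover, Ryde and Farrow; minimum total cost 334.

For any fixed open set, each district goes to its cheapest open site; total = fixed + service.
{Dover, Ryde, Farrow}: P→Farrow 36, Q→Dover 100, R→Dover 20, S→Ryde 66. Service 222; fixed 112; total 334.
{Dover, Ryde}: service 258 + fixed 79 = 337
{Dover, Farrow}: service 266 + fixed 72 = 338
{Dover, Ryde, Farrow, Wirral}: service 222 + fixed 125 = 347
(All 15 nonempty subsets were checked; Dover, Ryde and Farrow is lowest.)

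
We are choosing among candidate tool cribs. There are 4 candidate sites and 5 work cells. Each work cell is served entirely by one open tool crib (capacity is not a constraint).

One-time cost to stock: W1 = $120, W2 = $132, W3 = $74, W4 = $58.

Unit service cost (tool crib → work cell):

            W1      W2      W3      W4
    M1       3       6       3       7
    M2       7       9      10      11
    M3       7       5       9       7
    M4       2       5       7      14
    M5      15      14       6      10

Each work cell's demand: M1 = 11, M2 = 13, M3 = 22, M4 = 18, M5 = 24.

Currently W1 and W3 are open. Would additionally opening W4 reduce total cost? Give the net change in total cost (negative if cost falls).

No — net change +58 (cost rises by 58).

Current service cost with {W1, W3}: 458.
Adding W4: each work cell re-picks its cheapest; new service cost 458, saving 0.
Extra fixed cost: 58. Net change = 58 − 0 = 58.
(Totals: 652 → 710.)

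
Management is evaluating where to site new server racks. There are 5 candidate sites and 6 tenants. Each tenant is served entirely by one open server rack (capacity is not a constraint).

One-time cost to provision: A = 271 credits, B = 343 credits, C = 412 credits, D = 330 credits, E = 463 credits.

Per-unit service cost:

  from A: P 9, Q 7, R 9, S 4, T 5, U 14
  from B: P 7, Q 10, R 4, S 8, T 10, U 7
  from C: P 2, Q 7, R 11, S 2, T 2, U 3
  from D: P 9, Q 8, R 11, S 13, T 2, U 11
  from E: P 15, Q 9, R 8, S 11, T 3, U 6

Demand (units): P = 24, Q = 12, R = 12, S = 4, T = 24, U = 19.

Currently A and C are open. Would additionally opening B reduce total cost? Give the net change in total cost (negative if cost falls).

Current service cost with {A, C}: 353.
Adding B: each tenant re-picks its cheapest; new service cost 293, saving 60.
Extra fixed cost: 343. Net change = 343 − 60 = 283.
(Totals: 1036 → 1319.)

No — net change +283 (cost rises by 283).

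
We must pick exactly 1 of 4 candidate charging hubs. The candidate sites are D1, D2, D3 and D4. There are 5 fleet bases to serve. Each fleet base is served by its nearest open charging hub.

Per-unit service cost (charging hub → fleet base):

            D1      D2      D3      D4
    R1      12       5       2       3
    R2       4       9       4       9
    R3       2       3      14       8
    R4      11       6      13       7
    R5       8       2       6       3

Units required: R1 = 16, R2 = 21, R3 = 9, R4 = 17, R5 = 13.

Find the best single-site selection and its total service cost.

With exactly 1 open, each fleet base uses its cheapest among the chosen.
{D2}: R1→D2 5·16=80, R2→D2 9·21=189, R3→D2 3·9=27, R4→D2 6·17=102, R5→D2 2·13=26. Service cost 424.
{D4}: service cost 467
{D3}: service cost 541
Among all 4 size-1 choices, {D2} is lowest.

Choose D2 only; total service cost 424.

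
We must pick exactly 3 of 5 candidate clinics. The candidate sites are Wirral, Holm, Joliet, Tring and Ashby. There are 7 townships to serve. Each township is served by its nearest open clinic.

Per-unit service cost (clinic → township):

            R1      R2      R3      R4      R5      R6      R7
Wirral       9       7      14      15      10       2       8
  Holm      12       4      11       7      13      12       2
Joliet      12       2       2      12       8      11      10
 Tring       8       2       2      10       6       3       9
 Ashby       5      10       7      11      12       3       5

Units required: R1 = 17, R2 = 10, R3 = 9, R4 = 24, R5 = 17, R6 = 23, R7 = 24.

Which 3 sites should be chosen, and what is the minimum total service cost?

With exactly 3 open, each township uses its cheapest among the chosen.
{Holm, Tring, Ashby}: R1→Ashby 5·17=85, R2→Tring 2·10=20, R3→Tring 2·9=18, R4→Holm 7·24=168, R5→Tring 6·17=102, R6→Tring 3·23=69, R7→Holm 2·24=48. Service cost 510.
{Wirral, Holm, Tring}: service cost 538
{Holm, Joliet, Ashby}: service cost 544
Among all 10 size-3 choices, {Holm, Tring, Ashby} is lowest.

Choose Holm, Tring and Ashby; total service cost 510.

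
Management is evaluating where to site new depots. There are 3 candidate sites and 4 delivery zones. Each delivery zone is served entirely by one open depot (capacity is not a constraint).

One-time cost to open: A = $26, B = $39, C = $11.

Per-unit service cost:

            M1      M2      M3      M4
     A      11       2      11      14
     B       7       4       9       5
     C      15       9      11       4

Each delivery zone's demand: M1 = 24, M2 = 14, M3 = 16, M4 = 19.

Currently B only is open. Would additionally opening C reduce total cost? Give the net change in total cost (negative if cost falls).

Current service cost with {B}: 463.
Adding C: each delivery zone re-picks its cheapest; new service cost 444, saving 19.
Extra fixed cost: 11. Net change = 11 − 19 = -8.
(Totals: 502 → 494.)

Yes — net change −8 (cost falls by 8).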